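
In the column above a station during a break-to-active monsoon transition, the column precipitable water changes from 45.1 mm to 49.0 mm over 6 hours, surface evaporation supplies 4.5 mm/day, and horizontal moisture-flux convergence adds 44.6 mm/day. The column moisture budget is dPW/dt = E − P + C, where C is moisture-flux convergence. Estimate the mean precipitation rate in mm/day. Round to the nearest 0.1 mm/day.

P ≈ 33.5 mm/day

dPW/dt = (49.0 − 45.1) mm / (6/24 day) = +15.600 mm/day.
P = E + C − dPW/dt = 4.5 + (44.6) − (+15.600) = 33.5 mm/day.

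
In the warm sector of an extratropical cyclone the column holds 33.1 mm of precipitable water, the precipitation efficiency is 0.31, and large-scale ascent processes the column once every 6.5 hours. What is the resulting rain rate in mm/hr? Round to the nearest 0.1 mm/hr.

R ≈ 1.6 mm/hr

Each overturning extracts ε × PW = 0.31 × 33.1 = 10.261 mm.
Rate = ε·PW / τ = 10.261 / 6.5 h = 1.6 mm/hr.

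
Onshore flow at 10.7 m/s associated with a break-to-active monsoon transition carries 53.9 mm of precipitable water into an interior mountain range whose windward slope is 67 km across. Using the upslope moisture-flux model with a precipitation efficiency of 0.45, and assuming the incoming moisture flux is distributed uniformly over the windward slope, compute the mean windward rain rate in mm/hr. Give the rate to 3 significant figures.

R ≈ 13.9 mm/hr

Incoming column moisture flux per unit ridge length: F = V × PW = 10.7 × 53.9 = 576.73 mm·m/s.
Spread over the 67 km slope with efficiency ε = 0.45: R = ε·F/W = 0.45 × 576.73 / 67000 m = 3.874e-03 mm/s.
R = 3.874e-03 × 3600 = 13.9 mm/hr.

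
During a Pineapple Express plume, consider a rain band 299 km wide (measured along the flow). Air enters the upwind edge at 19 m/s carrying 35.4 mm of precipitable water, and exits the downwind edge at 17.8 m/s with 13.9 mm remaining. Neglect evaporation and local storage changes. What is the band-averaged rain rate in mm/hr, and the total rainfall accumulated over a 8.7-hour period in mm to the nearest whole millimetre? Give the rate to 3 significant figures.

R ≈ 5.12 mm/hr; total ≈ 45 mm

Column moisture flux per unit crosswind length is F = V × PW.
Inflow: F_in = 19 × 35.4 = 672.6 mm·m/s
Outflow: F_out = 17.8 × 13.9 = 247.42 mm·m/s
Steady-state rate R = (F_in − F_out)/L = (672.6 − 247.42) / 299000 m = 1.422e-03 mm/s.
R = 1.422e-03 × 3600 = 5.12 mm/hr.
Over 8.7 h: total = 5.12 × 8.7 = 44.544 ≈ 45 mm.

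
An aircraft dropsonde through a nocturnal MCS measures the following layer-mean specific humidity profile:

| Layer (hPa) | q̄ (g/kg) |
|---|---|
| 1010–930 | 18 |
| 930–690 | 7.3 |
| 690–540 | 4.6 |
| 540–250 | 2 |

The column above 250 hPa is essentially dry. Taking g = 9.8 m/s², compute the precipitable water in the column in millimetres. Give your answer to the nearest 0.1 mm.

Precipitable water is the column-integrated vapour mass per unit area: PW = (1/g) Σ q̄ Δp, with q in kg/kg and Δp in Pa (1 kg/m² of water = 1 mm).
Layer 1010–930 hPa: Δp = 80 hPa = 8000 Pa, q̄ = 0.018 kg/kg → 0.018 × 8000 / 9.8 = 14.69 mm
Layer 930–690 hPa: Δp = 240 hPa = 24000 Pa, q̄ = 0.0073 kg/kg → 0.0073 × 24000 / 9.8 = 17.88 mm
Layer 690–540 hPa: Δp = 150 hPa = 15000 Pa, q̄ = 0.0046 kg/kg → 0.0046 × 15000 / 9.8 = 7.04 mm
Layer 540–250 hPa: Δp = 290 hPa = 29000 Pa, q̄ = 0.002 kg/kg → 0.002 × 29000 / 9.8 = 5.92 mm
PW = 14.69 + 17.88 + 7.04 + 5.92 = 45.53 ≈ 45.5 mm.

PW ≈ 45.5 mm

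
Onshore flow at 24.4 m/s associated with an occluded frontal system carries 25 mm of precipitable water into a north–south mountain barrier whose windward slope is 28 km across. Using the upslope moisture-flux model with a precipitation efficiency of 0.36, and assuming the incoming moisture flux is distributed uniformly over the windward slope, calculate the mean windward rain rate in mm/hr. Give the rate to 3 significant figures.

R ≈ 28.2 mm/hr

Incoming column moisture flux per unit ridge length: F = V × PW = 24.4 × 25 = 610 mm·m/s.
Spread over the 28 km slope with efficiency ε = 0.36: R = ε·F/W = 0.36 × 610 / 28000 m = 7.843e-03 mm/s.
R = 7.843e-03 × 3600 = 28.2 mm/hr.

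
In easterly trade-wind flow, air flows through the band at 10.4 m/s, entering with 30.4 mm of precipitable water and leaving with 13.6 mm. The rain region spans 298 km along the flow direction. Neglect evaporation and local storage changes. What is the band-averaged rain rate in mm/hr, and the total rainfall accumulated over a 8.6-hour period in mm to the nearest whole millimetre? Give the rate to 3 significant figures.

R ≈ 2.11 mm/hr; total ≈ 18 mm

Column moisture flux per unit crosswind length is F = V × PW.
Inflow: F_in = 10.4 × 30.4 = 316.16 mm·m/s
Outflow: F_out = 10.4 × 13.6 = 141.44 mm·m/s
Steady-state rate R = (F_in − F_out)/L = (316.16 − 141.44) / 298000 m = 5.863e-04 mm/s.
R = 5.863e-04 × 3600 = 2.11 mm/hr.
Over 8.6 h: total = 2.11 × 8.6 = 18.146 ≈ 18 mm.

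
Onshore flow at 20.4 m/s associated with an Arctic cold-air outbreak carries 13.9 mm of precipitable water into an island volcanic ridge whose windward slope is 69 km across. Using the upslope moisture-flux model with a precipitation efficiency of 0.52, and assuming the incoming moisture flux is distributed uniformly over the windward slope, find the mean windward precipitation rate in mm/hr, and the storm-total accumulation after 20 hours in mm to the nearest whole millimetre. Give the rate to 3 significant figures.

R ≈ 7.69 mm/hr; total ≈ 154 mm

Incoming column moisture flux per unit ridge length: F = V × PW = 20.4 × 13.9 = 283.56 mm·m/s.
Spread over the 69 km slope with efficiency ε = 0.52: R = ε·F/W = 0.52 × 283.56 / 69000 m = 2.137e-03 mm/s.
R = 2.137e-03 × 3600 = 7.69 mm/hr.
Over 20 h: total = 7.69 × 20 = 153.8 ≈ 154 mm.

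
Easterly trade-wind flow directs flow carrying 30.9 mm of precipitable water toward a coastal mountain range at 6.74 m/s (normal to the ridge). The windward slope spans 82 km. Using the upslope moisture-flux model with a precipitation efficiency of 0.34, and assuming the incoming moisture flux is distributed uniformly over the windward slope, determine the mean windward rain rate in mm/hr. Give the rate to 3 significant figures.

Incoming column moisture flux per unit ridge length: F = V × PW = 6.74 × 30.9 = 208.266 mm·m/s.
Spread over the 82 km slope with efficiency ε = 0.34: R = ε·F/W = 0.34 × 208.266 / 82000 m = 8.635e-04 mm/s.
R = 8.635e-04 × 3600 = 3.11 mm/hr.

R ≈ 3.11 mm/hr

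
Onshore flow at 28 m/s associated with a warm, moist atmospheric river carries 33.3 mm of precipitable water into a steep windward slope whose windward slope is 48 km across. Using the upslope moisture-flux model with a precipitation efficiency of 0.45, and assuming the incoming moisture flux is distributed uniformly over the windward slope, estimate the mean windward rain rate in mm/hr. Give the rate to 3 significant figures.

Incoming column moisture flux per unit ridge length: F = V × PW = 28 × 33.3 = 932.4 mm·m/s.
Spread over the 48 km slope with efficiency ε = 0.45: R = ε·F/W = 0.45 × 932.4 / 48000 m = 8.741e-03 mm/s.
R = 8.741e-03 × 3600 = 31.5 mm/hr.

R ≈ 31.5 mm/hr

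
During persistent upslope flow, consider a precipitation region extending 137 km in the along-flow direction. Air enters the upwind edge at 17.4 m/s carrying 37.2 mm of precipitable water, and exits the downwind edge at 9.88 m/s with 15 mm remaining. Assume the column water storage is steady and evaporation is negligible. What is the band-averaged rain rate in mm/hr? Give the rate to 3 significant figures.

R ≈ 13.1 mm/hr

Column moisture flux per unit crosswind length is F = V × PW.
Inflow: F_in = 17.4 × 37.2 = 647.28 mm·m/s
Outflow: F_out = 9.88 × 15 = 148.2 mm·m/s
Steady-state rate R = (F_in − F_out)/L = (647.28 − 148.2) / 137000 m = 3.643e-03 mm/s.
R = 3.643e-03 × 3600 = 13.1 mm/hr.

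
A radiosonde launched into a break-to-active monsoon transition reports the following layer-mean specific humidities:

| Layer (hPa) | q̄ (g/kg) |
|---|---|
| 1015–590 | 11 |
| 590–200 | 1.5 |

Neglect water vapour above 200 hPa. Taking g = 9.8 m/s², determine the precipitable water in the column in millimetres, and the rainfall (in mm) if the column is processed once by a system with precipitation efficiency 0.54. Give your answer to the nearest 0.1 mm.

PW ≈ 53.7 mm; rainfall ≈ 29.0 mm

Precipitable water is the column-integrated vapour mass per unit area: PW = (1/g) Σ q̄ Δp, with q in kg/kg and Δp in Pa (1 kg/m² of water = 1 mm).
Layer 1015–590 hPa: Δp = 425 hPa = 42500 Pa, q̄ = 0.011 kg/kg → 0.011 × 42500 / 9.8 = 47.70 mm
Layer 590–200 hPa: Δp = 390 hPa = 39000 Pa, q̄ = 0.0015 kg/kg → 0.0015 × 39000 / 9.8 = 5.97 mm
PW = 47.70 + 5.97 = 53.67 ≈ 53.7 mm.
Rainfall = ε × PW = 0.54 × 53.7 = 29.0 mm.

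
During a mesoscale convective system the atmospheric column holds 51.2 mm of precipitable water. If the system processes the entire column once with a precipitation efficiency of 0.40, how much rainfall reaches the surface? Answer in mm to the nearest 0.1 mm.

rainfall ≈ 20.5 mm

Rainfall = ε × PW = 0.40 × 51.2 = 20.5 mm.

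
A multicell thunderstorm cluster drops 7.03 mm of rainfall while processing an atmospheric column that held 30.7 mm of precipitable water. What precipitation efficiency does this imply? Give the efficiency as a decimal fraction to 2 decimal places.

ε ≈ 0.23

ε = rainfall / PW = 7.03 / 30.7 = 0.23.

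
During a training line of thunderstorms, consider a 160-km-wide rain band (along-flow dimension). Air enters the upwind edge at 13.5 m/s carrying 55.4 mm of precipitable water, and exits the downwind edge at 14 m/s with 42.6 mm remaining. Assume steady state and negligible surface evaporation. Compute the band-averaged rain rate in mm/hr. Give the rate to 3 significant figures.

Column moisture flux per unit crosswind length is F = V × PW.
Inflow: F_in = 13.5 × 55.4 = 747.9 mm·m/s
Outflow: F_out = 14 × 42.6 = 596.4 mm·m/s
Steady-state rate R = (F_in − F_out)/L = (747.9 − 596.4) / 160000 m = 9.469e-04 mm/s.
R = 9.469e-04 × 3600 = 3.41 mm/hr.

R ≈ 3.41 mm/hr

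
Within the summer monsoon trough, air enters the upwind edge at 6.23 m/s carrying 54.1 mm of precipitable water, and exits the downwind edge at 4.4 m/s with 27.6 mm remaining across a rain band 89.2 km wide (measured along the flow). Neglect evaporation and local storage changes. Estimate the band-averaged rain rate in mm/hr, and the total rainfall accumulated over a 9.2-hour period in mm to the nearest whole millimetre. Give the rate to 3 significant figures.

R ≈ 8.70 mm/hr; total ≈ 80 mm

Column moisture flux per unit crosswind length is F = V × PW.
Inflow: F_in = 6.23 × 54.1 = 337.043 mm·m/s
Outflow: F_out = 4.4 × 27.6 = 121.44 mm·m/s
Steady-state rate R = (F_in − F_out)/L = (337.043 − 121.44) / 89200 m = 2.417e-03 mm/s.
R = 2.417e-03 × 3600 = 8.70 mm/hr.
Over 9.2 h: total = 8.70 × 9.2 = 80.04 ≈ 80 mm.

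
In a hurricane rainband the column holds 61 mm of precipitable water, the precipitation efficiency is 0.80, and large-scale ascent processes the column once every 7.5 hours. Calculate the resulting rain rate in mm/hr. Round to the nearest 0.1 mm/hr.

R ≈ 6.5 mm/hr

Each overturning extracts ε × PW = 0.80 × 61 = 48.8 mm.
Rate = ε·PW / τ = 48.8 / 7.5 h = 6.5 mm/hr.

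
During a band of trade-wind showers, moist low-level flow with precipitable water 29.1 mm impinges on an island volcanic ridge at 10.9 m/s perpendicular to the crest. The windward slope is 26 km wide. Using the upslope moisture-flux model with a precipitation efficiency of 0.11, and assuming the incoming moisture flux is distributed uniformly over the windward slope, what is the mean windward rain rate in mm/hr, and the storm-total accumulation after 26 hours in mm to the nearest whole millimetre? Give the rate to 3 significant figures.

Incoming column moisture flux per unit ridge length: F = V × PW = 10.9 × 29.1 = 317.19 mm·m/s.
Spread over the 26 km slope with efficiency ε = 0.11: R = ε·F/W = 0.11 × 317.19 / 26000 m = 1.342e-03 mm/s.
R = 1.342e-03 × 3600 = 4.83 mm/hr.
Over 26 h: total = 4.83 × 26 = 125.58 ≈ 126 mm.

R ≈ 4.83 mm/hr; total ≈ 126 mm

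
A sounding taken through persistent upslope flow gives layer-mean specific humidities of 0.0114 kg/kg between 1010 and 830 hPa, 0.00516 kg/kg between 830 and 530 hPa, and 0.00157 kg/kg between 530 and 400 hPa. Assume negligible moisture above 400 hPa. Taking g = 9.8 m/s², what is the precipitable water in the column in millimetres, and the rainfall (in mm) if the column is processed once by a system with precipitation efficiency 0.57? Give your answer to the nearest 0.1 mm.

Precipitable water is the column-integrated vapour mass per unit area: PW = (1/g) Σ q̄ Δp, with q in kg/kg and Δp in Pa (1 kg/m² of water = 1 mm).
Layer 1010–830 hPa: Δp = 180 hPa = 18000 Pa, q̄ = 0.0114 kg/kg → 0.0114 × 18000 / 9.8 = 20.94 mm
Layer 830–530 hPa: Δp = 300 hPa = 30000 Pa, q̄ = 0.00516 kg/kg → 0.00516 × 30000 / 9.8 = 15.80 mm
Layer 530–400 hPa: Δp = 130 hPa = 13000 Pa, q̄ = 0.00157 kg/kg → 0.00157 × 13000 / 9.8 = 2.08 mm
PW = 20.94 + 15.80 + 2.08 = 38.82 ≈ 38.8 mm.
Rainfall = ε × PW = 0.57 × 38.8 = 22.1 mm.

PW ≈ 38.8 mm; rainfall ≈ 22.1 mm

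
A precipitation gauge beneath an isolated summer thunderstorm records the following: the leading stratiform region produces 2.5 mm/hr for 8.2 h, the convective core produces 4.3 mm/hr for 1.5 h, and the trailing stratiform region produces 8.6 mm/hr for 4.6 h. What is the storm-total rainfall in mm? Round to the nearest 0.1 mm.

Total = Σ Rᵢ Δtᵢ = 2.5 × 8.2 + 4.3 × 1.5 + 8.6 × 4.6
      = 20.5 + 6.45 + 39.56 = 66.5 mm.

total ≈ 66.5 mm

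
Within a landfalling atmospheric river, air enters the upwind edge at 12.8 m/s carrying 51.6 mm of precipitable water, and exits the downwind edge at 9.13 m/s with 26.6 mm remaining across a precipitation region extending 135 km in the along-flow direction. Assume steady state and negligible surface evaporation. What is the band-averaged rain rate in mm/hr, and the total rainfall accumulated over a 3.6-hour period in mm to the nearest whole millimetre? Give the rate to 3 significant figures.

Column moisture flux per unit crosswind length is F = V × PW.
Inflow: F_in = 12.8 × 51.6 = 660.48 mm·m/s
Outflow: F_out = 9.13 × 26.6 = 242.858 mm·m/s
Steady-state rate R = (F_in − F_out)/L = (660.48 − 242.858) / 135000 m = 3.093e-03 mm/s.
R = 3.093e-03 × 3600 = 11.1 mm/hr.
Over 3.6 h: total = 11.1 × 3.6 = 39.96 ≈ 40 mm.

R ≈ 11.1 mm/hr; total ≈ 40 mm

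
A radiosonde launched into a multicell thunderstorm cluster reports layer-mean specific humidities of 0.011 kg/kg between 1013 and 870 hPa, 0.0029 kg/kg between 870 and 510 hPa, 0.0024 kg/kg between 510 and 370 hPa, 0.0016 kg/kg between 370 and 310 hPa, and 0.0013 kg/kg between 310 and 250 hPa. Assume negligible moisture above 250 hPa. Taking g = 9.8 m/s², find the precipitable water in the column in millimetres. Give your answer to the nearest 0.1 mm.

Precipitable water is the column-integrated vapour mass per unit area: PW = (1/g) Σ q̄ Δp, with q in kg/kg and Δp in Pa (1 kg/m² of water = 1 mm).
Layer 1013–870 hPa: Δp = 143 hPa = 14300 Pa, q̄ = 0.011 kg/kg → 0.011 × 14300 / 9.8 = 16.05 mm
Layer 870–510 hPa: Δp = 360 hPa = 36000 Pa, q̄ = 0.0029 kg/kg → 0.0029 × 36000 / 9.8 = 10.65 mm
Layer 510–370 hPa: Δp = 140 hPa = 14000 Pa, q̄ = 0.0024 kg/kg → 0.0024 × 14000 / 9.8 = 3.43 mm
Layer 370–310 hPa: Δp = 60 hPa = 6000 Pa, q̄ = 0.0016 kg/kg → 0.0016 × 6000 / 9.8 = 0.98 mm
Layer 310–250 hPa: Δp = 60 hPa = 6000 Pa, q̄ = 0.0013 kg/kg → 0.0013 × 6000 / 9.8 = 0.80 mm
PW = 16.05 + 10.65 + 3.43 + 0.98 + 0.80 = 31.91 ≈ 31.9 mm.

PW ≈ 31.9 mm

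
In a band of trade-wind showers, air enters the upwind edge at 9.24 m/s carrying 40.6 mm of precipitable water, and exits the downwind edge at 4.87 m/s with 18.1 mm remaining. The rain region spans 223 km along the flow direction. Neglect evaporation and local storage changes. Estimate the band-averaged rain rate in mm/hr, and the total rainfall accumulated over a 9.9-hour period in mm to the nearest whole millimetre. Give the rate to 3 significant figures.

Column moisture flux per unit crosswind length is F = V × PW.
Inflow: F_in = 9.24 × 40.6 = 375.144 mm·m/s
Outflow: F_out = 4.87 × 18.1 = 88.147 mm·m/s
Steady-state rate R = (F_in − F_out)/L = (375.144 − 88.147) / 223000 m = 1.287e-03 mm/s.
R = 1.287e-03 × 3600 = 4.63 mm/hr.
Over 9.9 h: total = 4.63 × 9.9 = 45.837 ≈ 46 mm.

R ≈ 4.63 mm/hr; total ≈ 46 mm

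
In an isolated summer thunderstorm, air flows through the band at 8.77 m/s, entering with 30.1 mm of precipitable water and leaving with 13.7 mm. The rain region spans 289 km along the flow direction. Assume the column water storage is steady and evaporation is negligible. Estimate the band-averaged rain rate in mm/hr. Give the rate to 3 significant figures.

R ≈ 1.79 mm/hr

Column moisture flux per unit crosswind length is F = V × PW.
Inflow: F_in = 8.77 × 30.1 = 263.977 mm·m/s
Outflow: F_out = 8.77 × 13.7 = 120.149 mm·m/s
Steady-state rate R = (F_in − F_out)/L = (263.977 − 120.149) / 289000 m = 4.977e-04 mm/s.
R = 4.977e-04 × 3600 = 1.79 mm/hr.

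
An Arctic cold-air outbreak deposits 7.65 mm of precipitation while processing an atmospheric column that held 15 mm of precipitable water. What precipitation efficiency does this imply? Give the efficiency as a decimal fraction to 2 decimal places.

ε = precipitation / PW = 7.65 / 15 = 0.51.

ε ≈ 0.51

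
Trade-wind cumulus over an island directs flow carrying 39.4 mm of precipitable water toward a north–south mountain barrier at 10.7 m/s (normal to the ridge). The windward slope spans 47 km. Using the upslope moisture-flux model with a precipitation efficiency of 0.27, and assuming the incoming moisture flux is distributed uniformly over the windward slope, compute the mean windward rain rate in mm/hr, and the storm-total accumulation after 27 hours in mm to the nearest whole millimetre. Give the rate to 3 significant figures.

R ≈ 8.72 mm/hr; total ≈ 235 mm

Incoming column moisture flux per unit ridge length: F = V × PW = 10.7 × 39.4 = 421.58 mm·m/s.
Spread over the 47 km slope with efficiency ε = 0.27: R = ε·F/W = 0.27 × 421.58 / 47000 m = 2.422e-03 mm/s.
R = 2.422e-03 × 3600 = 8.72 mm/hr.
Over 27 h: total = 8.72 × 27 = 235.44 ≈ 235 mm.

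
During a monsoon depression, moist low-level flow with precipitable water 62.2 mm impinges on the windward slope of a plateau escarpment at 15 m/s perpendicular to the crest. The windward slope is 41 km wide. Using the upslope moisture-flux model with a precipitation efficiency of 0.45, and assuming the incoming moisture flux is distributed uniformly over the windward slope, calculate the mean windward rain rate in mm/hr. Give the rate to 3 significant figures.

Incoming column moisture flux per unit ridge length: F = V × PW = 15 × 62.2 = 933 mm·m/s.
Spread over the 41 km slope with efficiency ε = 0.45: R = ε·F/W = 0.45 × 933 / 41000 m = 1.024e-02 mm/s.
R = 1.024e-02 × 3600 = 36.9 mm/hr.

R ≈ 36.9 mm/hr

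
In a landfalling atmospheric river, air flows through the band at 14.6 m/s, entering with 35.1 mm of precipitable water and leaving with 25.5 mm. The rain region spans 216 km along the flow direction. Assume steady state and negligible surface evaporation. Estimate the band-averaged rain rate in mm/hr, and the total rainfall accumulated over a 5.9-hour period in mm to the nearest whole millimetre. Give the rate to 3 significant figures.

R ≈ 2.34 mm/hr; total ≈ 14 mm

Column moisture flux per unit crosswind length is F = V × PW.
Inflow: F_in = 14.6 × 35.1 = 512.46 mm·m/s
Outflow: F_out = 14.6 × 25.5 = 372.3 mm·m/s
Steady-state rate R = (F_in − F_out)/L = (512.46 − 372.3) / 216000 m = 6.489e-04 mm/s.
R = 6.489e-04 × 3600 = 2.34 mm/hr.
Over 5.9 h: total = 2.34 × 5.9 = 13.806 ≈ 14 mm.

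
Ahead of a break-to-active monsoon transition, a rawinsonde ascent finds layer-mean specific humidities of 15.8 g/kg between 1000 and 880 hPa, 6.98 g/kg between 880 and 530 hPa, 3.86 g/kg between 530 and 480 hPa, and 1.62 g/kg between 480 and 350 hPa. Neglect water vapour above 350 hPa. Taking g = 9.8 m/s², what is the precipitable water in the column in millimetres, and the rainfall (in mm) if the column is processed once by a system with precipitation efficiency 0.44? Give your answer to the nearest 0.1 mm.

Precipitable water is the column-integrated vapour mass per unit area: PW = (1/g) Σ q̄ Δp, with q in kg/kg and Δp in Pa (1 kg/m² of water = 1 mm).
Layer 1000–880 hPa: Δp = 120 hPa = 12000 Pa, q̄ = 0.0158 kg/kg → 0.0158 × 12000 / 9.8 = 19.35 mm
Layer 880–530 hPa: Δp = 350 hPa = 35000 Pa, q̄ = 0.00698 kg/kg → 0.00698 × 35000 / 9.8 = 24.93 mm
Layer 530–480 hPa: Δp = 50 hPa = 5000 Pa, q̄ = 0.00386 kg/kg → 0.00386 × 5000 / 9.8 = 1.97 mm
Layer 480–350 hPa: Δp = 130 hPa = 13000 Pa, q̄ = 0.00162 kg/kg → 0.00162 × 13000 / 9.8 = 2.15 mm
PW = 19.35 + 24.93 + 1.97 + 2.15 = 48.40 ≈ 48.4 mm.
Rainfall = ε × PW = 0.44 × 48.4 = 21.3 mm.

PW ≈ 48.4 mm; rainfall ≈ 21.3 mm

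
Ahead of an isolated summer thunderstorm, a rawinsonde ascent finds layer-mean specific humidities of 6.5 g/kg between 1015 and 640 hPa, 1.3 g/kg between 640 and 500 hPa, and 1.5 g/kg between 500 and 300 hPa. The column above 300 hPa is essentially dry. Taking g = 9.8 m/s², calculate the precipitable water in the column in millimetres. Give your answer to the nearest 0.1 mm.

Precipitable water is the column-integrated vapour mass per unit area: PW = (1/g) Σ q̄ Δp, with q in kg/kg and Δp in Pa (1 kg/m² of water = 1 mm).
Layer 1015–640 hPa: Δp = 375 hPa = 37500 Pa, q̄ = 0.0065 kg/kg → 0.0065 × 37500 / 9.8 = 24.87 mm
Layer 640–500 hPa: Δp = 140 hPa = 14000 Pa, q̄ = 0.0013 kg/kg → 0.0013 × 14000 / 9.8 = 1.86 mm
Layer 500–300 hPa: Δp = 200 hPa = 20000 Pa, q̄ = 0.0015 kg/kg → 0.0015 × 20000 / 9.8 = 3.06 mm
PW = 24.87 + 1.86 + 3.06 = 29.79 ≈ 29.8 mm.

PW ≈ 29.8 mm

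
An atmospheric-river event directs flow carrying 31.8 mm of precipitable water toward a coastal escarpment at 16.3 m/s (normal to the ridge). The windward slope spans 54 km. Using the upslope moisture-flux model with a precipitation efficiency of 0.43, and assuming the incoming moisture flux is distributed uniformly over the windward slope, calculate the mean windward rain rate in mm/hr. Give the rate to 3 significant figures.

R ≈ 14.9 mm/hr

Incoming column moisture flux per unit ridge length: F = V × PW = 16.3 × 31.8 = 518.34 mm·m/s.
Spread over the 54 km slope with efficiency ε = 0.43: R = ε·F/W = 0.43 × 518.34 / 54000 m = 4.128e-03 mm/s.
R = 4.128e-03 × 3600 = 14.9 mm/hr.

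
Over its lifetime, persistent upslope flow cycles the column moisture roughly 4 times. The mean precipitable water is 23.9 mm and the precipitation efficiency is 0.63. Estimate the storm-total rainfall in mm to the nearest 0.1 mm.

rainfall ≈ 60.2 mm

Each cycle deposits ε × PW = 0.63 × 23.9 = 15.057 mm.
Over 4 cycles: 4 × 15.057 = 60.2 mm.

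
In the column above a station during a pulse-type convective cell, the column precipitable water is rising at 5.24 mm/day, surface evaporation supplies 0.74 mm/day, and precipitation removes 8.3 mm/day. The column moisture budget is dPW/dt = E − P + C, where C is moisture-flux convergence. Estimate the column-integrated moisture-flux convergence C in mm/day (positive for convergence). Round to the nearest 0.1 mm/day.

C ≈ 12.8 mm/day

dPW/dt = +5.24 mm/day.
C = dPW/dt − E + P = (+5.24) − 0.74 + 8.3 = 12.8 mm/day.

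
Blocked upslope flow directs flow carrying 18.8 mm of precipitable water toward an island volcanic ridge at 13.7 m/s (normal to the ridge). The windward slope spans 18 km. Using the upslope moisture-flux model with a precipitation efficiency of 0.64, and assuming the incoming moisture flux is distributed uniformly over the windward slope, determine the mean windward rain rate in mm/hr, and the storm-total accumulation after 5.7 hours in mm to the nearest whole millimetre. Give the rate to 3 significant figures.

Incoming column moisture flux per unit ridge length: F = V × PW = 13.7 × 18.8 = 257.56 mm·m/s.
Spread over the 18 km slope with efficiency ε = 0.64: R = ε·F/W = 0.64 × 257.56 / 18000 m = 9.158e-03 mm/s.
R = 9.158e-03 × 3600 = 33.0 mm/hr.
Over 5.7 h: total = 33.0 × 5.7 = 188.1 ≈ 188 mm.

R ≈ 33.0 mm/hr; total ≈ 188 mm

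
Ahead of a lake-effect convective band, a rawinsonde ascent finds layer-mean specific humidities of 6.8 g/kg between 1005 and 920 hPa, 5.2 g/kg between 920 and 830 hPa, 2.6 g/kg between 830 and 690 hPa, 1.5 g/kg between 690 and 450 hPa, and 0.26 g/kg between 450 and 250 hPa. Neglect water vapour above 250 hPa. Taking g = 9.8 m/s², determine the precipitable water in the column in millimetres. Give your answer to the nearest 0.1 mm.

PW ≈ 18.6 mm

Precipitable water is the column-integrated vapour mass per unit area: PW = (1/g) Σ q̄ Δp, with q in kg/kg and Δp in Pa (1 kg/m² of water = 1 mm).
Layer 1005–920 hPa: Δp = 85 hPa = 8500 Pa, q̄ = 0.0068 kg/kg → 0.0068 × 8500 / 9.8 = 5.90 mm
Layer 920–830 hPa: Δp = 90 hPa = 9000 Pa, q̄ = 0.0052 kg/kg → 0.0052 × 9000 / 9.8 = 4.78 mm
Layer 830–690 hPa: Δp = 140 hPa = 14000 Pa, q̄ = 0.0026 kg/kg → 0.0026 × 14000 / 9.8 = 3.71 mm
Layer 690–450 hPa: Δp = 240 hPa = 24000 Pa, q̄ = 0.0015 kg/kg → 0.0015 × 24000 / 9.8 = 3.67 mm
Layer 450–250 hPa: Δp = 200 hPa = 20000 Pa, q̄ = 0.00026 kg/kg → 0.00026 × 20000 / 9.8 = 0.53 mm
PW = 5.90 + 4.78 + 3.71 + 3.67 + 0.53 = 18.59 ≈ 18.6 mm.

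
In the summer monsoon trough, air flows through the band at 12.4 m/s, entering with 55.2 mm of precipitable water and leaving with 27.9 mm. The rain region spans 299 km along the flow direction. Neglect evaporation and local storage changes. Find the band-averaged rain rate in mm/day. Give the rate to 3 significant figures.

Column moisture flux per unit crosswind length is F = V × PW.
Inflow: F_in = 12.4 × 55.2 = 684.48 mm·m/s
Outflow: F_out = 12.4 × 27.9 = 345.96 mm·m/s
Steady-state rate R = (F_in − F_out)/L = (684.48 − 345.96) / 299000 m = 1.132e-03 mm/s.
R = 1.132e-03 × 3600 × 24 = 97.8 mm/day.

R ≈ 97.8 mm/day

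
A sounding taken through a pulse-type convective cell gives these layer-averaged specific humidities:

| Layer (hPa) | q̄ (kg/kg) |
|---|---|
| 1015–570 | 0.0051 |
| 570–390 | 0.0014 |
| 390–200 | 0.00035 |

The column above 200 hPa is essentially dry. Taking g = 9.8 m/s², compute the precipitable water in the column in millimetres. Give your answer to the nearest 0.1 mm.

PW ≈ 26.4 mm

Precipitable water is the column-integrated vapour mass per unit area: PW = (1/g) Σ q̄ Δp, with q in kg/kg and Δp in Pa (1 kg/m² of water = 1 mm).
Layer 1015–570 hPa: Δp = 445 hPa = 44500 Pa, q̄ = 0.0051 kg/kg → 0.0051 × 44500 / 9.8 = 23.16 mm
Layer 570–390 hPa: Δp = 180 hPa = 18000 Pa, q̄ = 0.0014 kg/kg → 0.0014 × 18000 / 9.8 = 2.57 mm
Layer 390–200 hPa: Δp = 190 hPa = 19000 Pa, q̄ = 0.00035 kg/kg → 0.00035 × 19000 / 9.8 = 0.68 mm
PW = 23.16 + 2.57 + 0.68 = 26.41 ≈ 26.4 mm.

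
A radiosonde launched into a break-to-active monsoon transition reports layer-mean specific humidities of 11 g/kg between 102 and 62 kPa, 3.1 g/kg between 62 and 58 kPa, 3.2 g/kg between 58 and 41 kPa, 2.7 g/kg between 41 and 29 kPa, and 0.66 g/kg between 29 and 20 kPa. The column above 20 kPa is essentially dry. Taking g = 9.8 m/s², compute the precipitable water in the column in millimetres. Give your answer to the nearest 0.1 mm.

Precipitable water is the column-integrated vapour mass per unit area: PW = (1/g) Σ q̄ Δp, with q in kg/kg and Δp in Pa (1 kg/m² of water = 1 mm).
Layer 102–62 kPa: Δp = 400 hPa = 40000 Pa, q̄ = 0.011 kg/kg → 0.011 × 40000 / 9.8 = 44.90 mm
Layer 62–58 kPa: Δp = 40 hPa = 4000 Pa, q̄ = 0.0031 kg/kg → 0.0031 × 4000 / 9.8 = 1.27 mm
Layer 58–41 kPa: Δp = 170 hPa = 17000 Pa, q̄ = 0.0032 kg/kg → 0.0032 × 17000 / 9.8 = 5.55 mm
Layer 41–29 kPa: Δp = 120 hPa = 12000 Pa, q̄ = 0.0027 kg/kg → 0.0027 × 12000 / 9.8 = 3.31 mm
Layer 29–20 kPa: Δp = 90 hPa = 9000 Pa, q̄ = 0.00066 kg/kg → 0.00066 × 9000 / 9.8 = 0.61 mm
PW = 44.90 + 1.27 + 5.55 + 3.31 + 0.61 = 55.64 ≈ 55.6 mm.

PW ≈ 55.6 mm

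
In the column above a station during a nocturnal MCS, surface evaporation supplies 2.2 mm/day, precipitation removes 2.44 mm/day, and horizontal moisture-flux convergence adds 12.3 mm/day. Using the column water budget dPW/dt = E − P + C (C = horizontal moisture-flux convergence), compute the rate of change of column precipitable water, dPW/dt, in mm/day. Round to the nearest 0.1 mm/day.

dPW/dt ≈ 12.1 mm/day

dPW/dt = E − P + C = 2.2 − 2.44 + (12.3) = 12.1 mm/day.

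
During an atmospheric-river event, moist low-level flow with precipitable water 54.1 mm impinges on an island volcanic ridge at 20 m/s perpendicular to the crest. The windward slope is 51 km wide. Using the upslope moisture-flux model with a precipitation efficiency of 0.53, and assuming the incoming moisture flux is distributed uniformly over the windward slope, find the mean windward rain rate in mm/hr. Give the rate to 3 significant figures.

R ≈ 40.5 mm/hr

Incoming column moisture flux per unit ridge length: F = V × PW = 20 × 54.1 = 1082 mm·m/s.
Spread over the 51 km slope with efficiency ε = 0.53: R = ε·F/W = 0.53 × 1082 / 51000 m = 1.124e-02 mm/s.
R = 1.124e-02 × 3600 = 40.5 mm/hr.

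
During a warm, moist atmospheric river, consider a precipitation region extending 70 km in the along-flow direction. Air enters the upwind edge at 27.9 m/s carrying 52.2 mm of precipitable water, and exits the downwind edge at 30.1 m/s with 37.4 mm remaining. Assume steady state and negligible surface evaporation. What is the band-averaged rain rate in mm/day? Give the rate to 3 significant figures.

R ≈ 408 mm/day

Column moisture flux per unit crosswind length is F = V × PW.
Inflow: F_in = 27.9 × 52.2 = 1456.38 mm·m/s
Outflow: F_out = 30.1 × 37.4 = 1125.74 mm·m/s
Steady-state rate R = (F_in − F_out)/L = (1456.38 − 1125.74) / 70000 m = 4.723e-03 mm/s.
R = 4.723e-03 × 3600 × 24 = 408 mm/day.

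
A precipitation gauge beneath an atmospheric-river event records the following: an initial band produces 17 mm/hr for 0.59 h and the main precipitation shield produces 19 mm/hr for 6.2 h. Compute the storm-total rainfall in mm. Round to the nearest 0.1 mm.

Total = Σ Rᵢ Δtᵢ = 17 × 0.59 + 19 × 6.2
      = 10.03 + 117.8 = 127.8 mm.

total ≈ 127.8 mm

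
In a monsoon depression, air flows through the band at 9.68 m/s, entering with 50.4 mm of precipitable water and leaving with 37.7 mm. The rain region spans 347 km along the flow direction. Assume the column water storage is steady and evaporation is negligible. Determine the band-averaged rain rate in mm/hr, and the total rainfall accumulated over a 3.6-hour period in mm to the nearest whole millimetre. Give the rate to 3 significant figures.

R ≈ 1.28 mm/hr; total ≈ 5 mm

Column moisture flux per unit crosswind length is F = V × PW.
Inflow: F_in = 9.68 × 50.4 = 487.872 mm·m/s
Outflow: F_out = 9.68 × 37.7 = 364.936 mm·m/s
Steady-state rate R = (F_in − F_out)/L = (487.872 − 364.936) / 347000 m = 3.543e-04 mm/s.
R = 3.543e-04 × 3600 = 1.28 mm/hr.
Over 3.6 h: total = 1.28 × 3.6 = 4.608 ≈ 5 mm.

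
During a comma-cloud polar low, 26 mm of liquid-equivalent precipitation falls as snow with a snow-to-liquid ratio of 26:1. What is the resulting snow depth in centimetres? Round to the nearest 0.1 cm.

snow depth ≈ 67.6 cm

Snow depth = liquid × ratio = 26 mm × 26 = 676 mm = 67.6 cm.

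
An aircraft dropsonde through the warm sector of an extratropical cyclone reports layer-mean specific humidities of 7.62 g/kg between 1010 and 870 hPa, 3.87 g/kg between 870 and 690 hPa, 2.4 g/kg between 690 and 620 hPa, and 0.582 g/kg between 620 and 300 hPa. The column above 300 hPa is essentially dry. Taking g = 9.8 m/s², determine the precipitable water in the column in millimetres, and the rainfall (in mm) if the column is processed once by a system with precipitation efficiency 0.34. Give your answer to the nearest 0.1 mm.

PW ≈ 21.6 mm; rainfall ≈ 7.3 mm

Precipitable water is the column-integrated vapour mass per unit area: PW = (1/g) Σ q̄ Δp, with q in kg/kg and Δp in Pa (1 kg/m² of water = 1 mm).
Layer 1010–870 hPa: Δp = 140 hPa = 14000 Pa, q̄ = 0.00762 kg/kg → 0.00762 × 14000 / 9.8 = 10.89 mm
Layer 870–690 hPa: Δp = 180 hPa = 18000 Pa, q̄ = 0.00387 kg/kg → 0.00387 × 18000 / 9.8 = 7.11 mm
Layer 690–620 hPa: Δp = 70 hPa = 7000 Pa, q̄ = 0.0024 kg/kg → 0.0024 × 7000 / 9.8 = 1.71 mm
Layer 620–300 hPa: Δp = 320 hPa = 32000 Pa, q̄ = 0.000582 kg/kg → 0.000582 × 32000 / 9.8 = 1.90 mm
PW = 10.89 + 7.11 + 1.71 + 1.90 = 21.61 ≈ 21.6 mm.
Rainfall = ε × PW = 0.34 × 21.6 = 7.3 mm.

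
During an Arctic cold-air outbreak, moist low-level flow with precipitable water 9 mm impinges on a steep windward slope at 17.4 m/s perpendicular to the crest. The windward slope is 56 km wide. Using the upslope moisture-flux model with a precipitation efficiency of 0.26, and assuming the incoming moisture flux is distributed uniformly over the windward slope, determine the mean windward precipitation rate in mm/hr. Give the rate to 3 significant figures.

Incoming column moisture flux per unit ridge length: F = V × PW = 17.4 × 9 = 156.6 mm·m/s.
Spread over the 56 km slope with efficiency ε = 0.26: R = ε·F/W = 0.26 × 156.6 / 56000 m = 7.271e-04 mm/s.
R = 7.271e-04 × 3600 = 2.62 mm/hr.

R ≈ 2.62 mm/hr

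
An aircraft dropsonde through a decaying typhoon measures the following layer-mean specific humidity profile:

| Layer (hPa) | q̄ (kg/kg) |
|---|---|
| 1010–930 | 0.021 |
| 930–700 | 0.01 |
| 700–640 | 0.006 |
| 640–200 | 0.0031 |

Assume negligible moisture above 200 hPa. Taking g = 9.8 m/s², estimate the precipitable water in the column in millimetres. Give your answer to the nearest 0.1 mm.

Precipitable water is the column-integrated vapour mass per unit area: PW = (1/g) Σ q̄ Δp, with q in kg/kg and Δp in Pa (1 kg/m² of water = 1 mm).
Layer 1010–930 hPa: Δp = 80 hPa = 8000 Pa, q̄ = 0.021 kg/kg → 0.021 × 8000 / 9.8 = 17.14 mm
Layer 930–700 hPa: Δp = 230 hPa = 23000 Pa, q̄ = 0.01 kg/kg → 0.01 × 23000 / 9.8 = 23.47 mm
Layer 700–640 hPa: Δp = 60 hPa = 6000 Pa, q̄ = 0.006 kg/kg → 0.006 × 6000 / 9.8 = 3.67 mm
Layer 640–200 hPa: Δp = 440 hPa = 44000 Pa, q̄ = 0.0031 kg/kg → 0.0031 × 44000 / 9.8 = 13.92 mm
PW = 17.14 + 23.47 + 3.67 + 13.92 = 58.20 ≈ 58.2 mm.

PW ≈ 58.2 mm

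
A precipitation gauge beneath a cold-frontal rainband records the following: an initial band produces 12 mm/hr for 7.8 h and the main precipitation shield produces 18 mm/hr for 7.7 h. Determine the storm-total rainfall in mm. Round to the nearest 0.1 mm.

total ≈ 232.2 mm

Total = Σ Rᵢ Δtᵢ = 12 × 7.8 + 18 × 7.7
      = 93.6 + 138.6 = 232.2 mm.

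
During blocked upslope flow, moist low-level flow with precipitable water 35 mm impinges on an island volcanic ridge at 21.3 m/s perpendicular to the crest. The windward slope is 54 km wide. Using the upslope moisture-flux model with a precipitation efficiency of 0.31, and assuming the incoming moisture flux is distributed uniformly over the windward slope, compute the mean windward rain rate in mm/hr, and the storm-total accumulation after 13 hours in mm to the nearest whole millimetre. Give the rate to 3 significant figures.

R ≈ 15.4 mm/hr; total ≈ 200 mm

Incoming column moisture flux per unit ridge length: F = V × PW = 21.3 × 35 = 745.5 mm·m/s.
Spread over the 54 km slope with efficiency ε = 0.31: R = ε·F/W = 0.31 × 745.5 / 54000 m = 4.280e-03 mm/s.
R = 4.280e-03 × 3600 = 15.4 mm/hr.
Over 13 h: total = 15.4 × 13 = 200.2 ≈ 200 mm.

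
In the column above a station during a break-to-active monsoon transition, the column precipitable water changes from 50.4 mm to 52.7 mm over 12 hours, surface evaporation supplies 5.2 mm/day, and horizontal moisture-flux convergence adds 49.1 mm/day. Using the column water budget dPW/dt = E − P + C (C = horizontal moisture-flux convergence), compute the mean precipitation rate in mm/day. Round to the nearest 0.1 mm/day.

dPW/dt = (52.7 − 50.4) mm / (12/24 day) = +4.600 mm/day.
P = E + C − dPW/dt = 5.2 + (49.1) − (+4.600) = 49.7 mm/day.

P ≈ 49.7 mm/day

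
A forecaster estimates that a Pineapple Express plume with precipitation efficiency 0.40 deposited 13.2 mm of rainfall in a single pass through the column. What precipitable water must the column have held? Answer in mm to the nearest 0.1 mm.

PW = rainfall / ε = 13.2 / 0.40 = 33.0 mm.

PW ≈ 33.0 mm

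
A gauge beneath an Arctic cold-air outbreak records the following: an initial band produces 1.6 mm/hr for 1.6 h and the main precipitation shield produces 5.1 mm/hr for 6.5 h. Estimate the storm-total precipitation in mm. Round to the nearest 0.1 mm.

total ≈ 35.7 mm

Total = Σ Rᵢ Δtᵢ = 1.6 × 1.6 + 5.1 × 6.5
      = 2.56 + 33.15 = 35.7 mm.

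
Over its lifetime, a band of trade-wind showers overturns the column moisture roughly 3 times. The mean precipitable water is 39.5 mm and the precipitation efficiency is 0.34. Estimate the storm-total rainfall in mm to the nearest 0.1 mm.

Each cycle deposits ε × PW = 0.34 × 39.5 = 13.43 mm.
Over 3 cycles: 3 × 13.43 = 40.3 mm.

rainfall ≈ 40.3 mm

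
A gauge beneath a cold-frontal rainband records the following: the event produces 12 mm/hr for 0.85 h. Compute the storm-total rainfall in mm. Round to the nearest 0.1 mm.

total ≈ 10.2 mm

Total = Σ Rᵢ Δtᵢ = 12 × 0.85
      = 10.2 = 10.2 mm.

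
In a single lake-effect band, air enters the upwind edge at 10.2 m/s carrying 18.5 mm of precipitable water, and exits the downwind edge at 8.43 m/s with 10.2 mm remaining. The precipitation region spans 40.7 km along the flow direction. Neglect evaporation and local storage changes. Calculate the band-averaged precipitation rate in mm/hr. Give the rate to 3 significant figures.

R ≈ 9.09 mm/hr

Column moisture flux per unit crosswind length is F = V × PW.
Inflow: F_in = 10.2 × 18.5 = 188.7 mm·m/s
Outflow: F_out = 8.43 × 10.2 = 85.986 mm·m/s
Steady-state rate R = (F_in − F_out)/L = (188.7 − 85.986) / 40700 m = 2.524e-03 mm/s.
R = 2.524e-03 × 3600 = 9.09 mm/hr.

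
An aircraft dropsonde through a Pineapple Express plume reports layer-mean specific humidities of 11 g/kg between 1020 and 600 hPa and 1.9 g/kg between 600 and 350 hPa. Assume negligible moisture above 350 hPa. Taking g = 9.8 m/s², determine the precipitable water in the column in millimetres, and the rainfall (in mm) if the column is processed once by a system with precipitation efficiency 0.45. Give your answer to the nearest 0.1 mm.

Precipitable water is the column-integrated vapour mass per unit area: PW = (1/g) Σ q̄ Δp, with q in kg/kg and Δp in Pa (1 kg/m² of water = 1 mm).
Layer 1020–600 hPa: Δp = 420 hPa = 42000 Pa, q̄ = 0.011 kg/kg → 0.011 × 42000 / 9.8 = 47.14 mm
Layer 600–350 hPa: Δp = 250 hPa = 25000 Pa, q̄ = 0.0019 kg/kg → 0.0019 × 25000 / 9.8 = 4.85 mm
PW = 47.14 + 4.85 = 51.99 ≈ 52.0 mm.
Rainfall = ε × PW = 0.45 × 52.0 = 23.4 mm.

PW ≈ 52.0 mm; rainfall ≈ 23.4 mm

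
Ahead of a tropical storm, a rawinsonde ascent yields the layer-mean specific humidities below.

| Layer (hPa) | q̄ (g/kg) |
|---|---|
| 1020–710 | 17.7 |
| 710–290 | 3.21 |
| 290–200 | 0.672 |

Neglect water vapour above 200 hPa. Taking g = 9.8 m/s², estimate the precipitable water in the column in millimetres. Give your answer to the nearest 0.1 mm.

PW ≈ 70.4 mm

Precipitable water is the column-integrated vapour mass per unit area: PW = (1/g) Σ q̄ Δp, with q in kg/kg and Δp in Pa (1 kg/m² of water = 1 mm).
Layer 1020–710 hPa: Δp = 310 hPa = 31000 Pa, q̄ = 0.0177 kg/kg → 0.0177 × 31000 / 9.8 = 55.99 mm
Layer 710–290 hPa: Δp = 420 hPa = 42000 Pa, q̄ = 0.00321 kg/kg → 0.00321 × 42000 / 9.8 = 13.76 mm
Layer 290–200 hPa: Δp = 90 hPa = 9000 Pa, q̄ = 0.000672 kg/kg → 0.000672 × 9000 / 9.8 = 0.62 mm
PW = 55.99 + 13.76 + 0.62 = 70.37 ≈ 70.4 mm.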